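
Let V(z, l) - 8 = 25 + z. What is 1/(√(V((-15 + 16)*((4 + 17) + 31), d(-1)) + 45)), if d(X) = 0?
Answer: √130/130 ≈ 0.087706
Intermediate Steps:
V(z, l) = 33 + z (V(z, l) = 8 + (25 + z) = 33 + z)
1/(√(V((-15 + 16)*((4 + 17) + 31), d(-1)) + 45)) = 1/(√((33 + (-15 + 16)*((4 + 17) + 31)) + 45)) = 1/(√((33 + 1*(21 + 31)) + 45)) = 1/(√((33 + 1*52) + 45)) = 1/(√((33 + 52) + 45)) = 1/(√(85 + 45)) = 1/(√130) = √130/130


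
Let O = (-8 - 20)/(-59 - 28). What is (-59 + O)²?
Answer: 26061025/7569 ≈ 3443.1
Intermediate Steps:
O = 28/87 (O = -28/(-87) = -28*(-1/87) = 28/87 ≈ 0.32184)
(-59 + O)² = (-59 + 28/87)² = (-5105/87)² = 26061025/7569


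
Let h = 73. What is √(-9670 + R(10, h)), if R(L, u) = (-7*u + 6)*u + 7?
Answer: 8*I*√727 ≈ 215.7*I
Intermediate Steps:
R(L, u) = 7 + u*(6 - 7*u) (R(L, u) = (6 - 7*u)*u + 7 = u*(6 - 7*u) + 7 = 7 + u*(6 - 7*u))
√(-9670 + R(10, h)) = √(-9670 + (7 - 7*73² + 6*73)) = √(-9670 + (7 - 7*5329 + 438)) = √(-9670 + (7 - 37303 + 438)) = √(-9670 - 36858) = √(-46528) = 8*I*√727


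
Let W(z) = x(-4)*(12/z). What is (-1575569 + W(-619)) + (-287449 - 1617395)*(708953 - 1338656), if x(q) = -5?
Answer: 742480847167357/619 ≈ 1.1995e+12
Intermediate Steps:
W(z) = -60/z
(-1575569 + W(-619)) + (-287449 - 1617395)*(708953 - 1338656) = (-1575569 - 60/(-619)) + (-287449 - 1617395)*(708953 - 1338656) = (-1575569 - 60*(-1/619)) - 1904844*(-629703) = (-1575569 + 60/619) + 1199485981332 = -975277151/619 + 1199485981332 = 742480847167357/619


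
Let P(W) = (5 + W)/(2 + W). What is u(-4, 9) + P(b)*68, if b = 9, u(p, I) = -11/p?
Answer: 3929/44 ≈ 89.295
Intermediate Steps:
P(W) = (5 + W)/(2 + W)
u(-4, 9) + P(b)*68 = -11/(-4) + ((5 + 9)/(2 + 9))*68 = -11*(-¼) + (14/11)*68 = 11/4 + ((1/11)*14)*68 = 11/4 + (14/11)*68 = 11/4 + 952/11 = 3929/44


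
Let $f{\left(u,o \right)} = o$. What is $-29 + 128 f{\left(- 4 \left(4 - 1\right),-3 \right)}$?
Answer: $-413$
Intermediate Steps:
$-29 + 128 f{\left(- 4 \left(4 - 1\right),-3 \right)} = -29 + 128 \left(-3\right) = -29 - 384 = -413$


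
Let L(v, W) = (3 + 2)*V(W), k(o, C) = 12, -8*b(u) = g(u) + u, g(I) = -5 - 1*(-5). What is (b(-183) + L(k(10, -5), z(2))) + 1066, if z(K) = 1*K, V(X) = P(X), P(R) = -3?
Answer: 8591/8 ≈ 1073.9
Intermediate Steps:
g(I) = 0 (g(I) = -5 + 5 = 0)
V(X) = -3
b(u) = -u/8 (b(u) = -(0 + u)/8 = -u/8)
z(K) = K
L(v, W) = -15 (L(v, W) = (3 + 2)*(-3) = 5*(-3) = -15)
(b(-183) + L(k(10, -5), z(2))) + 1066 = (-⅛*(-183) - 15) + 1066 = (183/8 - 15) + 1066 = 63/8 + 1066 = 8591/8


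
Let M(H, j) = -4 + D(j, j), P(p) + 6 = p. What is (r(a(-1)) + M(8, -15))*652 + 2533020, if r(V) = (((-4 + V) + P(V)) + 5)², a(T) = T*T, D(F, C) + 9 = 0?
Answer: 2530412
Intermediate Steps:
D(F, C) = -9 (D(F, C) = -9 + 0 = -9)
P(p) = -6 + p
a(T) = T²
M(H, j) = -13 (M(H, j) = -4 - 9 = -13)
r(V) = (-5 + 2*V)² (r(V) = (((-4 + V) + (-6 + V)) + 5)² = ((-10 + 2*V) + 5)² = (-5 + 2*V)²)
(r(a(-1)) + M(8, -15))*652 + 2533020 = ((-5 + 2*(-1)²)² - 13)*652 + 2533020 = ((-5 + 2*1)² - 13)*652 + 2533020 = ((-5 + 2)² - 13)*652 + 2533020 = ((-3)² - 13)*652 + 2533020 = (9 - 13)*652 + 2533020 = -4*652 + 2533020 = -2608 + 2533020 = 2530412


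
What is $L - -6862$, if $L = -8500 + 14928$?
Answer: $13290$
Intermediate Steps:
$L = 6428$
$L - -6862 = 6428 - -6862 = 6428 + 6862 = 13290$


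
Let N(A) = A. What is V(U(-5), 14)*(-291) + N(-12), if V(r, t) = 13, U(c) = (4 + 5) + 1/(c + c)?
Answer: -3795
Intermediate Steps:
U(c) = 9 + 1/(2*c)
V(U(-5), 14)*(-291) + N(-12) = 13*(-291) - 12 = -3783 - 12 = -3795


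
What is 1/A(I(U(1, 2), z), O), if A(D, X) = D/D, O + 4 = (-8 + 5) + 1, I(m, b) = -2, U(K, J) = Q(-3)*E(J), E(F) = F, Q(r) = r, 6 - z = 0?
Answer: 1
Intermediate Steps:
z = 6 (z = 6 - 1*0 = 6 + 0 = 6)
U(K, J) = -3*J
O = -6 (O = -4 + ((-8 + 5) + 1) = -4 + (-3 + 1) = -4 - 2 = -6)
A(D, X) = 1
1/A(I(U(1, 2), z), O) = 1/1 = 1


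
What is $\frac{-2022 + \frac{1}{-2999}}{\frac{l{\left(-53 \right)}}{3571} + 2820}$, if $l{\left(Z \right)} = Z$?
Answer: $- \frac{21654469009}{30200430833} \approx -0.71702$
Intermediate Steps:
$\frac{-2022 + \frac{1}{-2999}}{\frac{l{\left(-53 \right)}}{3571} + 2820} = \frac{-2022 + \frac{1}{-2999}}{- \frac{53}{3571} + 2820} = \frac{-2022 - \frac{1}{2999}}{\left(-53\right) \frac{1}{3571} + 2820} = - \frac{6063979}{2999 \left(- \frac{53}{3571} + 2820\right)} = - \frac{6063979}{2999 \cdot \frac{10070167}{3571}} = \left(- \frac{6063979}{2999}\right) \frac{3571}{10070167} = - \frac{21654469009}{30200430833}$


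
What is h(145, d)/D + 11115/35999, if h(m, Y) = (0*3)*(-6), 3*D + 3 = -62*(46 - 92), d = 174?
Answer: 11115/35999 ≈ 0.30876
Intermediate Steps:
D = 2849/3 (D = -1 + (-62*(46 - 92))/3 = -1 + (-62*(-46))/3 = -1 + (⅓)*2852 = -1 + 2852/3 = 2849/3 ≈ 949.67)
h(m, Y) = 0 (h(m, Y) = 0*(-6) = 0)
h(145, d)/D + 11115/35999 = 0/(2849/3) + 11115/35999 = 0*(3/2849) + 11115*(1/35999) = 0 + 11115/35999 = 11115/35999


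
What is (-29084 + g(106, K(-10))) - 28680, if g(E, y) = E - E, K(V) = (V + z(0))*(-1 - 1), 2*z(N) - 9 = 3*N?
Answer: -57764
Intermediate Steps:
z(N) = 9/2 + 3*N/2 (z(N) = 9/2 + (3*N)/2 = 9/2 + 3*N/2)
K(V) = -9 - 2*V (K(V) = (V + (9/2 + (3/2)*0))*(-1 - 1) = (V + (9/2 + 0))*(-2) = (V + 9/2)*(-2) = (9/2 + V)*(-2) = -9 - 2*V)
g(E, y) = 0
(-29084 + g(106, K(-10))) - 28680 = (-29084 + 0) - 28680 = -29084 - 28680 = -57764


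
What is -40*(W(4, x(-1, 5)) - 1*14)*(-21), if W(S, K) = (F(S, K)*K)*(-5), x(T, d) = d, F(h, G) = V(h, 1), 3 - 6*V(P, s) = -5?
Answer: -39760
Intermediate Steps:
V(P, s) = 4/3 (V(P, s) = ½ - ⅙*(-5) = ½ + ⅚ = 4/3)
F(h, G) = 4/3
W(S, K) = -20*K/3 (W(S, K) = (4*K/3)*(-5) = -20*K/3)
-40*(W(4, x(-1, 5)) - 1*14)*(-21) = -40*(-20/3*5 - 1*14)*(-21) = -40*(-100/3 - 14)*(-21) = -40*(-142/3)*(-21) = (5680/3)*(-21) = -39760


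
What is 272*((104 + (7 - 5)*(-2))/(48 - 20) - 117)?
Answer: -215968/7 ≈ -30853.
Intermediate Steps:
272*((104 + (7 - 5)*(-2))/(48 - 20) - 117) = 272*((104 + 2*(-2))/28 - 117) = 272*((104 - 4)*(1/28) - 117) = 272*(100*(1/28) - 117) = 272*(25/7 - 117) = 272*(-794/7) = -215968/7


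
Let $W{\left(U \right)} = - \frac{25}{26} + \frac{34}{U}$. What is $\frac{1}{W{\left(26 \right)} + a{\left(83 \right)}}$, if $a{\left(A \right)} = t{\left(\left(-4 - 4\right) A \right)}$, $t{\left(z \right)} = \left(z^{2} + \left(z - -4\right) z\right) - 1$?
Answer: $\frac{26}{22857519} \approx 1.1375 \cdot 10^{-6}$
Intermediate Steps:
$t{\left(z \right)} = -1 + z^{2} + z \left(4 + z\right)$ ($t{\left(z \right)} = \left(z^{2} + \left(z + 4\right) z\right) - 1 = \left(z^{2} + \left(4 + z\right) z\right) - 1 = \left(z^{2} + z \left(4 + z\right)\right) - 1 = -1 + z^{2} + z \left(4 + z\right)$)
$W{\left(U \right)} = - \frac{25}{26} + \frac{34}{U}$ ($W{\left(U \right)} = \left(-25\right) \frac{1}{26} + \frac{34}{U} = - \frac{25}{26} + \frac{34}{U}$)
$a{\left(A \right)} = -1 - 32 A + 128 A^{2}$ ($a{\left(A \right)} = -1 + 2 \left(\left(-4 - 4\right) A\right)^{2} + 4 \left(-4 - 4\right) A = -1 + 2 \left(- 8 A\right)^{2} + 4 \left(- 8 A\right) = -1 + 2 \cdot 64 A^{2} - 32 A = -1 + 128 A^{2} - 32 A = -1 - 32 A + 128 A^{2}$)
$\frac{1}{W{\left(26 \right)} + a{\left(83 \right)}} = \frac{1}{\left(- \frac{25}{26} + \frac{34}{26}\right) - \left(2657 - 881792\right)} = \frac{1}{\left(- \frac{25}{26} + 34 \cdot \frac{1}{26}\right) - -879135} = \frac{1}{\left(- \frac{25}{26} + \frac{17}{13}\right) - -879135} = \frac{1}{\frac{9}{26} + 879135} = \frac{1}{\frac{22857519}{26}} = \frac{26}{22857519}$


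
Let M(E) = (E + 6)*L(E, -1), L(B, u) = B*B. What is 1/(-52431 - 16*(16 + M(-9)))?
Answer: -1/48799 ≈ -2.0492e-5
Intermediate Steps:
L(B, u) = B**2
M(E) = E**2*(6 + E) (M(E) = (E + 6)*E**2 = (6 + E)*E**2 = E**2*(6 + E))
1/(-52431 - 16*(16 + M(-9))) = 1/(-52431 - 16*(16 + (-9)**2*(6 - 9))) = 1/(-52431 - 16*(16 + 81*(-3))) = 1/(-52431 - 16*(16 - 243)) = 1/(-52431 - 16*(-227)) = 1/(-52431 + 3632) = 1/(-48799) = -1/48799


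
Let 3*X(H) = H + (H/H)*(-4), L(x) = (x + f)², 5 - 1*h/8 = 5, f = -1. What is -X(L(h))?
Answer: 1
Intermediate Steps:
h = 0 (h = 40 - 8*5 = 40 - 40 = 0)
L(x) = (-1 + x)² (L(x) = (x - 1)² = (-1 + x)²)
X(H) = -4/3 + H/3 (X(H) = (H + (H/H)*(-4))/3 = (H + 1*(-4))/3 = (H - 4)/3 = (-4 + H)/3 = -4/3 + H/3)
-X(L(h)) = -(-4/3 + (-1 + 0)²/3) = -(-4/3 + (⅓)*(-1)²) = -(-4/3 + (⅓)*1) = -(-4/3 + ⅓) = -1*(-1) = 1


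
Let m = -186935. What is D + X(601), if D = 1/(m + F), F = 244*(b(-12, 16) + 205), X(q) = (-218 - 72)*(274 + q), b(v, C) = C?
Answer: -33751541251/133011 ≈ -2.5375e+5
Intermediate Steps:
X(q) = -79460 - 290*q (X(q) = -290*(274 + q) = -79460 - 290*q)
F = 53924 (F = 244*(16 + 205) = 244*221 = 53924)
D = -1/133011 (D = 1/(-186935 + 53924) = 1/(-133011) = -1/133011 ≈ -7.5182e-6)
D + X(601) = -1/133011 + (-79460 - 290*601) = -1/133011 + (-79460 - 174290) = -1/133011 - 253750 = -33751541251/133011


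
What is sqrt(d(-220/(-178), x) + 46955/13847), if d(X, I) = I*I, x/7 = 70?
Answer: sqrt(46037282286785)/13847 ≈ 490.00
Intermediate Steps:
x = 490 (x = 7*70 = 490)
d(X, I) = I**2
sqrt(d(-220/(-178), x) + 46955/13847) = sqrt(490**2 + 46955/13847) = sqrt(240100 + 46955*(1/13847)) = sqrt(240100 + 46955/13847) = sqrt(3324711655/13847) = sqrt(46037282286785)/13847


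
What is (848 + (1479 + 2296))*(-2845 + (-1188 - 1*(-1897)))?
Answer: -9874728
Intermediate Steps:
(848 + (1479 + 2296))*(-2845 + (-1188 - 1*(-1897))) = (848 + 3775)*(-2845 + (-1188 + 1897)) = 4623*(-2845 + 709) = 4623*(-2136) = -9874728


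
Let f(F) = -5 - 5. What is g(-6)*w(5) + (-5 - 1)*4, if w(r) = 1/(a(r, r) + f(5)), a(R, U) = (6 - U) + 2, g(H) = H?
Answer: -162/7 ≈ -23.143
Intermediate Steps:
f(F) = -10
a(R, U) = 8 - U
w(r) = 1/(-2 - r) (w(r) = 1/((8 - r) - 10) = 1/(-2 - r))
g(-6)*w(5) + (-5 - 1)*4 = -(-6)/(2 + 5) + (-5 - 1)*4 = -(-6)/7 - 6*4 = -(-6)/7 - 24 = -6*(-⅐) - 24 = 6/7 - 24 = -162/7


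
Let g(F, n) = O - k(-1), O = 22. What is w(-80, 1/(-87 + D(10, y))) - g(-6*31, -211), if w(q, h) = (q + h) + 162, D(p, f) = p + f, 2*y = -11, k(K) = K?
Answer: 9733/165 ≈ 58.988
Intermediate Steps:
y = -11/2 (y = (½)*(-11) = -11/2 ≈ -5.5000)
D(p, f) = f + p
w(q, h) = 162 + h + q (w(q, h) = (h + q) + 162 = 162 + h + q)
g(F, n) = 23 (g(F, n) = 22 - 1*(-1) = 22 + 1 = 23)
w(-80, 1/(-87 + D(10, y))) - g(-6*31, -211) = (162 + 1/(-87 + (-11/2 + 10)) - 80) - 1*23 = (162 + 1/(-87 + 9/2) - 80) - 23 = (162 + 1/(-165/2) - 80) - 23 = (162 - 2/165 - 80) - 23 = 13528/165 - 23 = 9733/165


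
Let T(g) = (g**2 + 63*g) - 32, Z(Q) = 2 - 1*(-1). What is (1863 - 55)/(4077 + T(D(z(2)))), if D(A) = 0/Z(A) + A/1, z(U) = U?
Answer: 1808/4175 ≈ 0.43305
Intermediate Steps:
Z(Q) = 3 (Z(Q) = 2 + 1 = 3)
D(A) = A (D(A) = 0/3 + A/1 = 0*(1/3) + A*1 = 0 + A = A)
T(g) = -32 + g**2 + 63*g
(1863 - 55)/(4077 + T(D(z(2)))) = (1863 - 55)/(4077 + (-32 + 2**2 + 63*2)) = 1808/(4077 + (-32 + 4 + 126)) = 1808/(4077 + 98) = 1808/4175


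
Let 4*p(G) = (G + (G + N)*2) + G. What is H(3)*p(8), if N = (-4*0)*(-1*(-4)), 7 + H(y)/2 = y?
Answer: -64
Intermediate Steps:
H(y) = -14 + 2*y
N = 0 (N = 0*4 = 0)
p(G) = G (p(G) = ((G + (G + 0)*2) + G)/4 = ((G + G*2) + G)/4 = ((G + 2*G) + G)/4 = (3*G + G)/4 = (4*G)/4 = G)
H(3)*p(8) = (-14 + 2*3)*8 = (-14 + 6)*8 = -8*8 = -64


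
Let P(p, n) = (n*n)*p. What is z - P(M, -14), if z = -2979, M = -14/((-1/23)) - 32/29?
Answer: -1910367/29 ≈ -65875.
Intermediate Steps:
M = 9306/29 (M = -14/((-1*1/23)) - 32*1/29 = -14/(-1/23) - 32/29 = -14*(-23) - 32/29 = 322 - 32/29 = 9306/29 ≈ 320.90)
P(p, n) = p*n² (P(p, n) = n²*p = p*n²)
z - P(M, -14) = -2979 - 9306*(-14)²/29 = -2979 - 9306*196/29 = -2979 - 1*1823976/29 = -2979 - 1823976/29 = -1910367/29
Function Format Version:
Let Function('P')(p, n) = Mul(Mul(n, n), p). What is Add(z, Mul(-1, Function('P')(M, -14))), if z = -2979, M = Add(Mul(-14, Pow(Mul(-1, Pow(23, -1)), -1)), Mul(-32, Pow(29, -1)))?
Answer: Rational(-1910367, 29) ≈ -65875.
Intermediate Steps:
M = Rational(9306, 29) (M = Add(Mul(-14, Pow(Mul(-1, Rational(1, 23)), -1)), Mul(-32, Rational(1, 29))) = Add(Mul(-14, Pow(Rational(-1, 23), -1)), Rational(-32, 29)) = Add(Mul(-14, -23), Rational(-32, 29)) = Add(322, Rational(-32, 29)) = Rational(9306, 29) ≈ 320.90)
Function('P')(p, n) = Mul(p, Pow(n, 2)) (Function('P')(p, n) = Mul(Pow(n, 2), p) = Mul(p, Pow(n, 2)))
Add(z, Mul(-1, Function('P')(M, -14))) = Add(-2979, Mul(-1, Mul(Rational(9306, 29), Pow(-14, 2)))) = Add(-2979, Mul(-1, Mul(Rational(9306, 29), 196))) = Add(-2979, Mul(-1, Rational(1823976, 29))) = Add(-2979, Rational(-1823976, 29)) = Rational(-1910367, 29)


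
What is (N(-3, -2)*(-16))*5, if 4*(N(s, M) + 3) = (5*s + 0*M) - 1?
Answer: 560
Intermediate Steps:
N(s, M) = -13/4 + 5*s/4 (N(s, M) = -3 + ((5*s + 0*M) - 1)/4 = -3 + ((5*s + 0) - 1)/4 = -3 + (5*s - 1)/4 = -3 + (-1 + 5*s)/4 = -3 + (-¼ + 5*s/4) = -13/4 + 5*s/4)
(N(-3, -2)*(-16))*5 = ((-13/4 + (5/4)*(-3))*(-16))*5 = ((-13/4 - 15/4)*(-16))*5 = -7*(-16)*5 = 112*5 = 560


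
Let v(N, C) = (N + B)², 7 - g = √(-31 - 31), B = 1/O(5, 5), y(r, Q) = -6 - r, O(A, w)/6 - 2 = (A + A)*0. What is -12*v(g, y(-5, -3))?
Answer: 1703/12 + 170*I*√62 ≈ 141.92 + 1338.6*I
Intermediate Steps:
O(A, w) = 12 (O(A, w) = 12 + 6*((A + A)*0) = 12 + 6*((2*A)*0) = 12 + 6*0 = 12 + 0 = 12)
B = 1/12 ≈ 0.083333
g = 7 - I*√62 (g = 7 - √(-31 - 31) = 7 - √(-62) = 7 - I*√62 ≈ 7.0 - 7.874*I)
v(N, C) = (1/12 + N)² (v(N, C) = (N + 1/12)² = (1/12 + N)²)
-12*v(g, y(-5, -3)) = -(1 + 12*(7 - I*√62))²/12 = -(1 + (84 - 12*I*√62))²/12 = -(85 - 12*I*√62)²/12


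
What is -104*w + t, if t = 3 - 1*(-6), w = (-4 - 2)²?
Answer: -3735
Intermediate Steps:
w = 36 (w = (-6)² = 36)
t = 9 (t = 3 + 6 = 9)
-104*w + t = -104*36 + 9 = -3744 + 9 = -3735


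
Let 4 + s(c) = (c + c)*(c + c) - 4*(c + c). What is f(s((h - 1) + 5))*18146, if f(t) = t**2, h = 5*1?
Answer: 1116051584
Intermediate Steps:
h = 5
s(c) = -4 - 8*c + 4*c**2 (s(c) = -4 + ((c + c)*(c + c) - 4*(c + c)) = -4 + ((2*c)*(2*c) - 8*c) = -4 + (4*c**2 - 8*c) = -4 + (-8*c + 4*c**2) = -4 - 8*c + 4*c**2)
f(s((h - 1) + 5))*18146 = (-4 - 8*((5 - 1) + 5) + 4*((5 - 1) + 5)**2)**2*18146 = (-4 - 8*(4 + 5) + 4*(4 + 5)**2)**2*18146 = (-4 - 8*9 + 4*9**2)**2*18146 = (-4 - 72 + 4*81)**2*18146 = (-4 - 72 + 324)**2*18146 = 248**2*18146 = 61504*18146 = 1116051584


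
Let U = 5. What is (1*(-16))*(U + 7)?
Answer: -192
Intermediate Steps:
(1*(-16))*(U + 7) = (1*(-16))*(5 + 7) = -16*12 = -192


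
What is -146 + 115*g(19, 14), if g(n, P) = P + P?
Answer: 3074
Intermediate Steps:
g(n, P) = 2*P
-146 + 115*g(19, 14) = -146 + 115*(2*14) = -146 + 115*28 = -146 + 3220 = 3074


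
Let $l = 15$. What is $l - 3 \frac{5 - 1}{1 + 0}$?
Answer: $3$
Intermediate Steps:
$l - 3 \frac{5 - 1}{1 + 0} = 15 - 3 \frac{5 - 1}{1 + 0} = 15 - 3 \cdot \frac{4}{1} = 15 - 3 \cdot 4 \cdot 1 = 15 - 12 = 3$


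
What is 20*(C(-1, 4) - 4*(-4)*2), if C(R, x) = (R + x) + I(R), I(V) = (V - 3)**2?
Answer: 1020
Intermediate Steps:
I(V) = (-3 + V)**2
C(R, x) = R + x + (-3 + R)**2 (C(R, x) = (R + x) + (-3 + R)**2 = R + x + (-3 + R)**2)
20*(C(-1, 4) - 4*(-4)*2) = 20*((-1 + 4 + (-3 - 1)**2) - 4*(-4)*2) = 20*((-1 + 4 + (-4)**2) + 16*2) = 20*((-1 + 4 + 16) + 32) = 20*(19 + 32) = 20*51 = 1020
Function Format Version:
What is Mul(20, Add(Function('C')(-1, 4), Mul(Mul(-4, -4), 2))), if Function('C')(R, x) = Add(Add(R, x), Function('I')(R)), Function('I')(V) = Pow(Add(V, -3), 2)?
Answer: 1020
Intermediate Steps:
Function('I')(V) = Pow(Add(-3, V), 2)
Function('C')(R, x) = Add(R, x, Pow(Add(-3, R), 2)) (Function('C')(R, x) = Add(Add(R, x), Pow(Add(-3, R), 2)) = Add(R, x, Pow(Add(-3, R), 2)))
Mul(20, Add(Function('C')(-1, 4), Mul(Mul(-4, -4), 2))) = Mul(20, Add(Add(-1, 4, Pow(Add(-3, -1), 2)), Mul(Mul(-4, -4), 2))) = Mul(20, Add(Add(-1, 4, Pow(-4, 2)), Mul(16, 2))) = Mul(20, Add(Add(-1, 4, 16), 32)) = Mul(20, Add(19, 32)) = Mul(20, 51) = 1020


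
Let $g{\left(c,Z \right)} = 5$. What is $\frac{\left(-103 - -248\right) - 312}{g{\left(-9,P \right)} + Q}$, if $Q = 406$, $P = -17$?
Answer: $- \frac{167}{411} \approx -0.40633$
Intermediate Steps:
$\frac{\left(-103 - -248\right) - 312}{g{\left(-9,P \right)} + Q} = \frac{\left(-103 - -248\right) - 312}{5 + 406} = \frac{\left(-103 + 248\right) - 312}{411} = \left(145 - 312\right) \frac{1}{411} = \left(-167\right) \frac{1}{411} = - \frac{167}{411}$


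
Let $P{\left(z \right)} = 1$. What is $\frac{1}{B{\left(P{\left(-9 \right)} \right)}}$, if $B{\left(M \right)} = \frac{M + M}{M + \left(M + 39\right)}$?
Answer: $\frac{41}{2} \approx 20.5$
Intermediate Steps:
$B{\left(M \right)} = \frac{2 M}{39 + 2 M}$ ($B{\left(M \right)} = \frac{2 M}{M + \left(39 + M\right)} = \frac{2 M}{39 + 2 M}$)
$\frac{1}{B{\left(P{\left(-9 \right)} \right)}} = \frac{1}{2 \cdot 1 \frac{1}{39 + 2 \cdot 1}} = \frac{1}{2 \cdot 1 \frac{1}{39 + 2}} = \frac{1}{2 \cdot 1 \cdot \frac{1}{41}} = \frac{1}{\frac{2}{41}} = \frac{41}{2}$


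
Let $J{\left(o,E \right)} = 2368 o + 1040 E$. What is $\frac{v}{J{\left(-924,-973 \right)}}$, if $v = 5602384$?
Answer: $- \frac{350149}{199997} \approx -1.7508$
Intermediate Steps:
$J{\left(o,E \right)} = 1040 E + 2368 o$
$\frac{v}{J{\left(-924,-973 \right)}} = \frac{5602384}{1040 \left(-973\right) + 2368 \left(-924\right)} = \frac{5602384}{-1011920 - 2188032} = \frac{5602384}{-3199952} = 5602384 \left(- \frac{1}{3199952}\right) = - \frac{350149}{199997}$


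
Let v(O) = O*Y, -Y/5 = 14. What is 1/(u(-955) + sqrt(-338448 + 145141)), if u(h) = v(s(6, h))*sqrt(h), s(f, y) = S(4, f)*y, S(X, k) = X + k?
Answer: -I/(sqrt(193307) + 668500*sqrt(955)) ≈ -4.8405e-8*I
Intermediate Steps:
Y = -70 (Y = -5*14 = -70)
s(f, y) = y*(4 + f) (s(f, y) = (4 + f)*y = y*(4 + f))
v(O) = -70*O (v(O) = O*(-70) = -70*O)
u(h) = -700*h**(3/2) (u(h) = (-70*h*(4 + 6))*sqrt(h) = (-70*h*10)*sqrt(h) = (-700*h)*sqrt(h) = -700*h**(3/2))
1/(u(-955) + sqrt(-338448 + 145141)) = 1/(-(-668500)*I*sqrt(955) + sqrt(-338448 + 145141)) = 1/(-(-668500)*I*sqrt(955) + sqrt(-193307)) = 1/(668500*I*sqrt(955) + I*sqrt(193307)) = 1/(I*sqrt(193307) + 668500*I*sqrt(955))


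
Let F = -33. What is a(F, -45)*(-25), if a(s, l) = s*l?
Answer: -37125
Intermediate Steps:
a(s, l) = l*s
a(F, -45)*(-25) = -45*(-33)*(-25) = 1485*(-25) = -37125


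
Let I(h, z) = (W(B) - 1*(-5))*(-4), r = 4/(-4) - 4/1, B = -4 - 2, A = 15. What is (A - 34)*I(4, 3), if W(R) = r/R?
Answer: 1330/3 ≈ 443.33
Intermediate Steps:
B = -6
r = -5 (r = 4*(-1/4) - 4*1 = -1 - 4 = -5)
W(R) = -5/R
I(h, z) = -70/3 (I(h, z) = (-5/(-6) - 1*(-5))*(-4) = (-5*(-1/6) + 5)*(-4) = (5/6 + 5)*(-4) = (35/6)*(-4) = -70/3)
(A - 34)*I(4, 3) = (15 - 34)*(-70/3) = -19*(-70/3) = 1330/3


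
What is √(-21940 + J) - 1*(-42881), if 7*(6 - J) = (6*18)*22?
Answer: 42881 + I*√1091398/7 ≈ 42881.0 + 149.24*I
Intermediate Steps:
J = -2334/7 (J = 6 - 6*18*22/7 = 6 - 108*22/7 = 6 - ⅐*2376 = 6 - 2376/7 = -2334/7 ≈ -333.43)
√(-21940 + J) - 1*(-42881) = √(-21940 - 2334/7) - 1*(-42881) = √(-155914/7) + 42881 = I*√1091398/7 + 42881 = 42881 + I*√1091398/7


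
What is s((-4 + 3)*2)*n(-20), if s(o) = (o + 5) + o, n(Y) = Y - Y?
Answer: 0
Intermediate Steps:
n(Y) = 0
s(o) = 5 + 2*o (s(o) = (5 + o) + o = 5 + 2*o)
s((-4 + 3)*2)*n(-20) = (5 + 2*((-4 + 3)*2))*0 = (5 + 2*(-1*2))*0 = (5 + 2*(-2))*0 = (5 - 4)*0 = 1*0 = 0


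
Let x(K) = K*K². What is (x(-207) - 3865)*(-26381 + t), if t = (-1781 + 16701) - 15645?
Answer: 240528018448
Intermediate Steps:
x(K) = K³
t = -725 (t = 14920 - 15645 = -725)
(x(-207) - 3865)*(-26381 + t) = ((-207)³ - 3865)*(-26381 - 725) = (-8869743 - 3865)*(-27106) = -8873608*(-27106) = 240528018448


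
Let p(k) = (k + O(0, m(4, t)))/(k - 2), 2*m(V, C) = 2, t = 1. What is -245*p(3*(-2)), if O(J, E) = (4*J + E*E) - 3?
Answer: -245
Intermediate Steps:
m(V, C) = 1 (m(V, C) = (½)*2 = 1)
O(J, E) = -3 + E² + 4*J (O(J, E) = (4*J + E²) - 3 = (E² + 4*J) - 3 = -3 + E² + 4*J)
p(k) = 1 (p(k) = (k + (-3 + 1² + 4*0))/(k - 2) = (k + (-3 + 1 + 0))/(-2 + k) = (k - 2)/(-2 + k) = (-2 + k)/(-2 + k) = 1)
-245*p(3*(-2)) = -245*1 = -245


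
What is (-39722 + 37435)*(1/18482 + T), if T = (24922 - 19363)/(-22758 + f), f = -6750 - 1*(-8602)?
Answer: 58730464171/96596173 ≈ 608.00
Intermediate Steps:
f = 1852 (f = -6750 + 8602 = 1852)
T = -5559/20906 (T = (24922 - 19363)/(-22758 + 1852) = 5559/(-20906) = 5559*(-1/20906) = -5559/20906 ≈ -0.26590)
(-39722 + 37435)*(1/18482 + T) = (-39722 + 37435)*(1/18482 - 5559/20906) = -2287*(1/18482 - 5559/20906) = -2287*(-25680133/96596173) = 58730464171/96596173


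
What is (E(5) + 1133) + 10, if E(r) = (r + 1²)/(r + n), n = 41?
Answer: 26292/23 ≈ 1143.1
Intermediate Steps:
E(r) = (1 + r)/(41 + r) (E(r) = (r + 1²)/(r + 41) = (r + 1)/(41 + r) = (1 + r)/(41 + r))
(E(5) + 1133) + 10 = ((1 + 5)/(41 + 5) + 1133) + 10 = (6/46 + 1133) + 10 = ((1/46)*6 + 1133) + 10 = (3/23 + 1133) + 10 = 26062/23 + 10 = 26292/23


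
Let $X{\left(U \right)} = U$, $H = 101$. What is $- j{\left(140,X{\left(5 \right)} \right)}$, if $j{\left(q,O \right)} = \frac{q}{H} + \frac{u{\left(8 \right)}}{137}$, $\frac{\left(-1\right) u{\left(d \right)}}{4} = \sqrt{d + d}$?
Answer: $- \frac{17564}{13837} \approx -1.2694$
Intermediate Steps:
$u{\left(d \right)} = - 4 \sqrt{2} \sqrt{d}$ ($u{\left(d \right)} = - 4 \sqrt{d + d} = - 4 \sqrt{2 d} = - 4 \sqrt{2} \sqrt{d}$)
$j{\left(q,O \right)} = - \frac{16}{137} + \frac{q}{101}$ ($j{\left(q,O \right)} = \frac{q}{101} + \frac{\left(-4\right) \sqrt{2} \sqrt{8}}{137} = q \frac{1}{101} + - 4 \sqrt{2} \cdot 2 \sqrt{2} \cdot \frac{1}{137} = \frac{q}{101} - \frac{16}{137} = - \frac{16}{137} + \frac{q}{101}$)
$- j{\left(140,X{\left(5 \right)} \right)} = - (- \frac{16}{137} + \frac{1}{101} \cdot 140) = - (- \frac{16}{137} + \frac{140}{101}) = \left(-1\right) \frac{17564}{13837} = - \frac{17564}{13837}$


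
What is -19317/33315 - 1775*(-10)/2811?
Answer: 179013721/31216155 ≈ 5.7346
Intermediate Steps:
-19317/33315 - 1775*(-10)/2811 = -19317*1/33315 + 17750*(1/2811) = -6439/11105 + 17750/2811 = 179013721/31216155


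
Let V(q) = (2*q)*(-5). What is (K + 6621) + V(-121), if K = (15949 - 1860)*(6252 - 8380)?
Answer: -29973561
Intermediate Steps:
V(q) = -10*q
K = -29981392 (K = 14089*(-2128) = -29981392)
(K + 6621) + V(-121) = (-29981392 + 6621) - 10*(-121) = -29974771 + 1210 = -29973561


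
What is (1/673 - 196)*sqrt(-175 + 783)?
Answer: -527628*sqrt(38)/673 ≈ -4832.9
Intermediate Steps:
(1/673 - 196)*sqrt(-175 + 783) = (1/673 - 196)*sqrt(608) = -527628*sqrt(38)/673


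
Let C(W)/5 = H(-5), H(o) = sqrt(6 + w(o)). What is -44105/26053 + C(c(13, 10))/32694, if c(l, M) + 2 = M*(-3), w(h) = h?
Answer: -1441838605/851776782 ≈ -1.6927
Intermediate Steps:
c(l, M) = -2 - 3*M (c(l, M) = -2 + M*(-3) = -2 - 3*M)
H(o) = sqrt(6 + o)
C(W) = 5 (C(W) = 5*sqrt(6 - 5) = 5*sqrt(1) = 5*1 = 5)
-44105/26053 + C(c(13, 10))/32694 = -44105/26053 + 5/32694 = -1441838605/851776782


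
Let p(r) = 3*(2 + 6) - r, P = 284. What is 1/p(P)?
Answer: -1/260 ≈ -0.0038462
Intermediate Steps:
p(r) = 24 - r (p(r) = 3*8 - r = 24 - r)
1/p(P) = 1/(24 - 1*284) = 1/(24 - 284) = 1/(-260) = -1/260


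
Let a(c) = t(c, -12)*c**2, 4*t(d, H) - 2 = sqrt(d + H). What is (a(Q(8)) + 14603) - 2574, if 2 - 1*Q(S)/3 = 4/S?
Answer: 96313/8 + 81*I*sqrt(30)/32 ≈ 12039.0 + 13.864*I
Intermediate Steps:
Q(S) = 6 - 12/S
t(d, H) = 1/2 + sqrt(H + d)/4 (t(d, H) = 1/2 + sqrt(d + H)/4 = 1/2 + sqrt(H + d)/4)
a(c) = c**2*(1/2 + sqrt(-12 + c)/4) (a(c) = (1/2 + sqrt(-12 + c)/4)*c**2 = c**2*(1/2 + sqrt(-12 + c)/4))
(a(Q(8)) + 14603) - 2574 = ((6 - 12/8)**2*(2 + sqrt(-12 + (6 - 12/8)))/4 + 14603) - 2574 = ((6 - 12*1/8)**2*(2 + sqrt(-12 + (6 - 12*1/8)))/4 + 14603) - 2574 = ((6 - 3/2)**2*(2 + sqrt(-12 + (6 - 3/2)))/4 + 14603) - 2574 = ((9/2)**2*(2 + sqrt(-12 + 9/2))/4 + 14603) - 2574 = ((1/4)*(81/4)*(2 + sqrt(-15/2)) + 14603) - 2574 = ((1/4)*(81/4)*(2 + I*sqrt(30)/2) + 14603) - 2574 = ((81/8 + 81*I*sqrt(30)/32) + 14603) - 2574 = (116905/8 + 81*I*sqrt(30)/32) - 2574 = 96313/8 + 81*I*sqrt(30)/32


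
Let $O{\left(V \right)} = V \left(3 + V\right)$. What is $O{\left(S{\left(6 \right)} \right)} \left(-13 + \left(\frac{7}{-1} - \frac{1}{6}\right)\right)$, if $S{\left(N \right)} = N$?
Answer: $-1089$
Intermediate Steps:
$O{\left(S{\left(6 \right)} \right)} \left(-13 + \left(\frac{7}{-1} - \frac{1}{6}\right)\right) = 6 \left(3 + 6\right) \left(-13 + \left(\frac{7}{-1} - \frac{1}{6}\right)\right) = 6 \cdot 9 \left(-13 + \left(7 \left(-1\right) - \frac{1}{6}\right)\right) = 54 \left(-13 - \frac{43}{6}\right) = 54 \left(- \frac{121}{6}\right) = -1089$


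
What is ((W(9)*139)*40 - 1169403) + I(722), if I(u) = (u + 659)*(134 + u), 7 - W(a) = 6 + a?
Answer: -31747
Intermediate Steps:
W(a) = 1 - a (W(a) = 7 - (6 + a) = 7 + (-6 - a) = 1 - a)
I(u) = (134 + u)*(659 + u) (I(u) = (659 + u)*(134 + u) = (134 + u)*(659 + u))
((W(9)*139)*40 - 1169403) + I(722) = (((1 - 1*9)*139)*40 - 1169403) + (88306 + 722² + 793*722) = (((1 - 9)*139)*40 - 1169403) + (88306 + 521284 + 572546) = (-8*139*40 - 1169403) + 1182136 = (-1112*40 - 1169403) + 1182136 = (-44480 - 1169403) + 1182136 = -1213883 + 1182136 = -31747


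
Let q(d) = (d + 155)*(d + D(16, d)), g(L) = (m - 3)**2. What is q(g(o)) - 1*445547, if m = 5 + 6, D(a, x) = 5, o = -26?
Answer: -430436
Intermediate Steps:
m = 11
g(L) = 64 (g(L) = (11 - 3)**2 = 8**2 = 64)
q(d) = (5 + d)*(155 + d) (q(d) = (d + 155)*(d + 5) = (155 + d)*(5 + d) = (5 + d)*(155 + d))
q(g(o)) - 1*445547 = (775 + 64**2 + 160*64) - 1*445547 = (775 + 4096 + 10240) - 445547 = 15111 - 445547 = -430436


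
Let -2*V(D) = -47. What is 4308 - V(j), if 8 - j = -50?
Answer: 8569/2 ≈ 4284.5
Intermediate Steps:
j = 58 (j = 8 - 1*(-50) = 8 + 50 = 58)
V(D) = 47/2 (V(D) = -½*(-47) = 47/2)
4308 - V(j) = 4308 - 1*47/2 = 4308 - 47/2 = 8569/2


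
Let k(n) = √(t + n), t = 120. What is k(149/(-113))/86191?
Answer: √1515443/9739583 ≈ 0.00012639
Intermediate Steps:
k(n) = √(120 + n)
k(149/(-113))/86191 = √(120 + 149/(-113))/86191 = √(120 + 149*(-1/113))*(1/86191) = √(120 - 149/113)*(1/86191) = √(13411/113)*(1/86191) = (√1515443/113)*(1/86191) = √1515443/9739583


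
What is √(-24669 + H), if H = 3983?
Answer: I*√20686 ≈ 143.83*I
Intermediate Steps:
√(-24669 + H) = √(-24669 + 3983) = √(-20686) = I*√20686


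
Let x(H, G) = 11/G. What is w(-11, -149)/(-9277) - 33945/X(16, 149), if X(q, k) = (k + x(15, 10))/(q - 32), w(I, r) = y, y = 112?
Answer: 50385074288/13924777 ≈ 3618.4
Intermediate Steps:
w(I, r) = 112
X(q, k) = (11/10 + k)/(-32 + q) (X(q, k) = (k + 11/10)/(q - 32) = (k + 11*(⅒))/(-32 + q) = (k + 11/10)/(-32 + q) = (11/10 + k)/(-32 + q))
w(-11, -149)/(-9277) - 33945/X(16, 149) = 112/(-9277) - 33945*(-32 + 16)/(11/10 + 149) = 112*(-1/9277) - 33945/((1501/10)/(-16)) = -112/9277 - 33945/((-1/16*1501/10)) = -112/9277 - 33945/(-1501/160) = -112/9277 - 33945*(-160/1501) = -112/9277 + 5431200/1501 = 50385074288/13924777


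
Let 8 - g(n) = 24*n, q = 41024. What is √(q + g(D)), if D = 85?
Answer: 4*√2437 ≈ 197.46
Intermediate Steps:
g(n) = 8 - 24*n
√(q + g(D)) = √(41024 + (8 - 24*85)) = √(41024 + (8 - 2040)) = √(41024 - 2032) = √38992 = 4*√2437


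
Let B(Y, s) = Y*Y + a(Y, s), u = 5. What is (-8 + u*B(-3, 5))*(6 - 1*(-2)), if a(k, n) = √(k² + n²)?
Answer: 296 + 40*√34 ≈ 529.24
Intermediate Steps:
B(Y, s) = Y² + √(Y² + s²) (B(Y, s) = Y*Y + √(Y² + s²) = Y² + √(Y² + s²))
(-8 + u*B(-3, 5))*(6 - 1*(-2)) = (-8 + 5*((-3)² + √((-3)² + 5²)))*(6 - 1*(-2)) = (-8 + 5*(9 + √(9 + 25)))*(6 + 2) = (-8 + 5*(9 + √34))*8 = (-8 + (45 + 5*√34))*8 = (37 + 5*√34)*8 = 296 + 40*√34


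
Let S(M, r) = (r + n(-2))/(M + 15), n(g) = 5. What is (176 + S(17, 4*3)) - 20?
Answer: 5009/32 ≈ 156.53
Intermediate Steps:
S(M, r) = (5 + r)/(15 + M) (S(M, r) = (r + 5)/(M + 15) = (5 + r)/(15 + M))
(176 + S(17, 4*3)) - 20 = (176 + (5 + 4*3)/(15 + 17)) - 20 = (176 + (5 + 12)/32) - 20 = (176 + (1/32)*17) - 20 = (176 + 17/32) - 20 = 5649/32 - 20 = 5009/32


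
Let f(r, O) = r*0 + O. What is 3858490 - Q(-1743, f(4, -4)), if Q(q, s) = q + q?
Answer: 3861976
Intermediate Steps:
f(r, O) = O (f(r, O) = 0 + O = O)
Q(q, s) = 2*q
3858490 - Q(-1743, f(4, -4)) = 3858490 - 2*(-1743) = 3858490 - 1*(-3486) = 3858490 + 3486 = 3861976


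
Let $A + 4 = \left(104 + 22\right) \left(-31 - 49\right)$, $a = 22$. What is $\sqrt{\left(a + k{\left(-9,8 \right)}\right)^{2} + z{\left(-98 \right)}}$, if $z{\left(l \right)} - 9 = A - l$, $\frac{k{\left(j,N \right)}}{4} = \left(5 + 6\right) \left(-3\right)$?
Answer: $\sqrt{2123} \approx 46.076$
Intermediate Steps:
$k{\left(j,N \right)} = -132$ ($k{\left(j,N \right)} = 4 \left(5 + 6\right) \left(-3\right) = 4 \cdot 11 \left(-3\right) = 4 \left(-33\right) = -132$)
$A = -10084$ ($A = -4 + \left(104 + 22\right) \left(-31 - 49\right) = -4 + 126 \left(-80\right) = -4 - 10080 = -10084$)
$z{\left(l \right)} = -10075 - l$ ($z{\left(l \right)} = 9 - \left(10084 + l\right) = -10075 - l$)
$\sqrt{\left(a + k{\left(-9,8 \right)}\right)^{2} + z{\left(-98 \right)}} = \sqrt{\left(22 - 132\right)^{2} - 9977} = \sqrt{\left(-110\right)^{2} + \left(-10075 + 98\right)} = \sqrt{12100 - 9977} = \sqrt{2123}$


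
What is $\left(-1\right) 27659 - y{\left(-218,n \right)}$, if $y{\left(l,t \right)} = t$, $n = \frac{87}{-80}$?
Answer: $- \frac{2212633}{80} \approx -27658.0$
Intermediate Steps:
$n = - \frac{87}{80}$ ($n = 87 \left(- \frac{1}{80}\right) = - \frac{87}{80} \approx -1.0875$)
$\left(-1\right) 27659 - y{\left(-218,n \right)} = \left(-1\right) 27659 - - \frac{87}{80} = -27659 + \frac{87}{80} = - \frac{2212633}{80}$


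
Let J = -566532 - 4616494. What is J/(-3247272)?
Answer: 2591513/1623636 ≈ 1.5961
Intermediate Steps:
J = -5183026
J/(-3247272) = -5183026/(-3247272) = -5183026*(-1/3247272) = 2591513/1623636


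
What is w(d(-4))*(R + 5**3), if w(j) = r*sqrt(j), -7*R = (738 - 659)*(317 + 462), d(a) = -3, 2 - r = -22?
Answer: -1455984*I*sqrt(3)/7 ≈ -3.6026e+5*I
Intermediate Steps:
r = 24 (r = 2 - 1*(-22) = 2 + 22 = 24)
R = -61541/7 (R = -(738 - 659)*(317 + 462)/7 = -79*779/7 = -1/7*61541 = -61541/7 ≈ -8791.6)
w(j) = 24*sqrt(j)
w(d(-4))*(R + 5**3) = (24*sqrt(-3))*(-61541/7 + 5**3) = (24*(I*sqrt(3)))*(-61541/7 + 125) = (24*I*sqrt(3))*(-60666/7) = -1455984*I*sqrt(3)/7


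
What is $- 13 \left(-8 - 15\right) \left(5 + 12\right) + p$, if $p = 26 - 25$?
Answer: $5084$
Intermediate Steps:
$p = 1$
$- 13 \left(-8 - 15\right) \left(5 + 12\right) + p = - 13 \left(-8 - 15\right) \left(5 + 12\right) + 1 = - 13 \left(\left(-23\right) 17\right) + 1 = \left(-13\right) \left(-391\right) + 1 = 5083 + 1 = 5084$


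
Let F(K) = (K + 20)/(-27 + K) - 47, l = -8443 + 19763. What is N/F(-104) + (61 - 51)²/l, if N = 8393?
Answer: -622277013/3437318 ≈ -181.04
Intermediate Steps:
l = 11320
F(K) = -47 + (20 + K)/(-27 + K) (F(K) = (20 + K)/(-27 + K) - 47 = -47 + (20 + K)/(-27 + K))
N/F(-104) + (61 - 51)²/l = 8393/(((1289 - 46*(-104))/(-27 - 104))) + (61 - 51)²/11320 = 8393/(((1289 + 4784)/(-131))) + 10²*(1/11320) = 8393/((-1/131*6073)) + 100*(1/11320) = 8393/(-6073/131) + 5/566 = 8393*(-131/6073) + 5/566 = -1099483/6073 + 5/566 = -622277013/3437318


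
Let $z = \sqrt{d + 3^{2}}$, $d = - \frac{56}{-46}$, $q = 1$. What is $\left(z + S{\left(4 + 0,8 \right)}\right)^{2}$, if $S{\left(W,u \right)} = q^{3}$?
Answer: $\frac{\left(23 + \sqrt{5405}\right)^{2}}{529} \approx 17.61$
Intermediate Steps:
$S{\left(W,u \right)} = 1$ ($S{\left(W,u \right)} = 1^{3} = 1$)
$d = \frac{28}{23}$ ($d = \left(-56\right) \left(- \frac{1}{46}\right) = \frac{28}{23} \approx 1.2174$)
$z = \frac{\sqrt{5405}}{23}$ ($z = \sqrt{\frac{28}{23} + 3^{2}} = \sqrt{\frac{28}{23} + 9} = \sqrt{\frac{235}{23}} = \frac{\sqrt{5405}}{23} \approx 3.1965$)
$\left(z + S{\left(4 + 0,8 \right)}\right)^{2} = \left(\frac{\sqrt{5405}}{23} + 1\right)^{2} = \left(1 + \frac{\sqrt{5405}}{23}\right)^{2}$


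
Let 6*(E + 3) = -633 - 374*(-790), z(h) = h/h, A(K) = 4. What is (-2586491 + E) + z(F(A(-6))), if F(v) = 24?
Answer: -15224131/6 ≈ -2.5374e+6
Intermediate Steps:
z(h) = 1
E = 294809/6 (E = -3 + (-633 - 374*(-790))/6 = -3 + (-633 + 295460)/6 = -3 + (1/6)*294827 = -3 + 294827/6 = 294809/6 ≈ 49135.)
(-2586491 + E) + z(F(A(-6))) = (-2586491 + 294809/6) + 1 = -15224137/6 + 1 = -15224131/6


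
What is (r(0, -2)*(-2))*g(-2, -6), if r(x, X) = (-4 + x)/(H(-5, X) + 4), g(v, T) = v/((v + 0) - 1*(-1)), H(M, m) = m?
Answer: 8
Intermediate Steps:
g(v, T) = v/(1 + v) (g(v, T) = v/(v + 1) = v/(1 + v))
r(x, X) = (-4 + x)/(4 + X) (r(x, X) = (-4 + x)/(X + 4) = (-4 + x)/(4 + X))
(r(0, -2)*(-2))*g(-2, -6) = (((-4 + 0)/(4 - 2))*(-2))*(-2/(1 - 2)) = ((-4/2)*(-2))*(-2/(-1)) = (((1/2)*(-4))*(-2))*(-2*(-1)) = -2*(-2)*2 = 4*2 = 8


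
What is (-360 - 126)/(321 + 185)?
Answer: -243/253 ≈ -0.96047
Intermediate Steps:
(-360 - 126)/(321 + 185) = -486/506 = -486*1/506 = -243/253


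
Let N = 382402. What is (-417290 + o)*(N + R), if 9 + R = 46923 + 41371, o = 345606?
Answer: -33740726908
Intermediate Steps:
R = 88285 (R = -9 + (46923 + 41371) = -9 + 88294 = 88285)
(-417290 + o)*(N + R) = (-417290 + 345606)*(382402 + 88285) = -71684*470687 = -33740726908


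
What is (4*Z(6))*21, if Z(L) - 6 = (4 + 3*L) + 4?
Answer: 2688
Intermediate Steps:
Z(L) = 14 + 3*L (Z(L) = 6 + ((4 + 3*L) + 4) = 6 + (8 + 3*L) = 14 + 3*L)
(4*Z(6))*21 = (4*(14 + 3*6))*21 = (4*(14 + 18))*21 = (4*32)*21 = 128*21 = 2688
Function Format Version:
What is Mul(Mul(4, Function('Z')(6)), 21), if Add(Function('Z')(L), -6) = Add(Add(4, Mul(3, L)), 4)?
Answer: 2688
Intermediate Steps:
Function('Z')(L) = Add(14, Mul(3, L)) (Function('Z')(L) = Add(6, Add(Add(4, Mul(3, L)), 4)) = Add(6, Add(8, Mul(3, L))) = Add(14, Mul(3, L)))
Mul(Mul(4, Function('Z')(6)), 21) = Mul(Mul(4, Add(14, Mul(3, 6))), 21) = Mul(Mul(4, Add(14, 18)), 21) = Mul(Mul(4, 32), 21) = Mul(128, 21) = 2688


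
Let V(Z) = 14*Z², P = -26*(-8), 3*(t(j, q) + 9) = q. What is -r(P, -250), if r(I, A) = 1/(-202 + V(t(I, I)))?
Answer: -9/456836 ≈ -1.9701e-5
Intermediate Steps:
t(j, q) = -9 + q/3
P = 208
r(I, A) = 1/(-202 + 14*(-9 + I/3)²)
-r(P, -250) = -9/(2*(-909 + 7*(-27 + 208)²)) = -9/(2*(-909 + 7*181²)) = -9/(2*(-909 + 7*32761)) = -9/(2*(-909 + 229327)) = -9/(2*228418) = -1*9/456836 = -9/456836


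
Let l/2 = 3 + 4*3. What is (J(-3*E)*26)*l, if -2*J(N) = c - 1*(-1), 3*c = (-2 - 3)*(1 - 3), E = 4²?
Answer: -1690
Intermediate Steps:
E = 16
l = 30 (l = 2*(3 + 4*3) = 2*(3 + 12) = 2*15 = 30)
c = 10/3 (c = ((-2 - 3)*(1 - 3))/3 = (-5*(-2))/3 = (⅓)*10 = 10/3 ≈ 3.3333)
J(N) = -13/6 (J(N) = -(10/3 - 1*(-1))/2 = -(10/3 + 1)/2 = -½*13/3 = -13/6)
(J(-3*E)*26)*l = -13/6*26*30 = -169/3*30 = -1690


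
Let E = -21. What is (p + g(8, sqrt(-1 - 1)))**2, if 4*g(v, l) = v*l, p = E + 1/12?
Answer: 61849/144 - 251*I*sqrt(2)/3 ≈ 429.51 - 118.32*I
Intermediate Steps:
p = -251/12 (p = -21 + 1/12 = -251/12 ≈ -20.917)
g(v, l) = l*v/4 (g(v, l) = (v*l)/4 = (l*v)/4 = l*v/4)
(p + g(8, sqrt(-1 - 1)))**2 = (-251/12 + (1/4)*sqrt(-1 - 1)*8)**2 = (-251/12 + (1/4)*sqrt(-2)*8)**2 = (-251/12 + (1/4)*(I*sqrt(2))*8)**2 = (-251/12 + 2*I*sqrt(2))**2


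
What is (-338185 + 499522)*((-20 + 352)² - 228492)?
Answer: -19081004316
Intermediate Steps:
(-338185 + 499522)*((-20 + 352)² - 228492) = 161337*(332² - 228492) = 161337*(110224 - 228492) = 161337*(-118268) = -19081004316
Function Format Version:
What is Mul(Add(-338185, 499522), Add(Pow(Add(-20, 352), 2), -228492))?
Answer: -19081004316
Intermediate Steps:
Mul(Add(-338185, 499522), Add(Pow(Add(-20, 352), 2), -228492)) = Mul(161337, Add(Pow(332, 2), -228492)) = Mul(161337, Add(110224, -228492)) = Mul(161337, -118268) = -19081004316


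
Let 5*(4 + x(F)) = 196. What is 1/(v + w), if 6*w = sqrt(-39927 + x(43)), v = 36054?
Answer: 6489720/233980564339 - 6*I*sqrt(997295)/233980564339 ≈ 2.7736e-5 - 2.5608e-8*I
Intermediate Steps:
x(F) = 176/5 (x(F) = -4 + (1/5)*196 = -4 + 196/5 = 176/5)
w = I*sqrt(997295)/30 (w = sqrt(-39927 + 176/5)/6 = sqrt(-199459/5)/6 = (I*sqrt(997295)/5)/6 = I*sqrt(997295)/30 ≈ 33.288*I)
1/(v + w) = 1/(36054 + I*sqrt(997295)/30)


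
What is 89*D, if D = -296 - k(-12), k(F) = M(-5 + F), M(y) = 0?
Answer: -26344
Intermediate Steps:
k(F) = 0
D = -296 (D = -296 - 1*0 = -296 + 0 = -296)
89*D = 89*(-296) = -26344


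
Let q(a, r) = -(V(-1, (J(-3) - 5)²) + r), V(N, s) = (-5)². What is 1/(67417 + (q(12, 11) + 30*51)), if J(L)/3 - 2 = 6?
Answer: 1/68911 ≈ 1.4511e-5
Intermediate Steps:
J(L) = 24 (J(L) = 6 + 3*6 = 6 + 18 = 24)
V(N, s) = 25
q(a, r) = -25 - r (q(a, r) = -(25 + r) = -25 - r)
1/(67417 + (q(12, 11) + 30*51)) = 1/(67417 + ((-25 - 1*11) + 30*51)) = 1/(67417 + ((-25 - 11) + 1530)) = 1/(67417 + (-36 + 1530)) = 1/(67417 + 1494) = 1/68911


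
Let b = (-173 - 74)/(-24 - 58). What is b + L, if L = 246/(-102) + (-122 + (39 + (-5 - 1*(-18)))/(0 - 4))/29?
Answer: -163917/40426 ≈ -4.0547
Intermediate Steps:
b = 247/82 (b = -247/(-82) = -247*(-1/82) = 247/82 ≈ 3.0122)
L = -3484/493 (L = 246*(-1/102) + (-122 + (39 + (-5 + 18))/(-4))*(1/29) = -41/17 + (-122 + (39 + 13)*(-¼))*(1/29) = -41/17 + (-122 + 52*(-¼))*(1/29) = -41/17 + (-122 - 13)*(1/29) = -41/17 - 135*1/29 = -41/17 - 135/29 = -3484/493 ≈ -7.0669)
b + L = 247/82 - 3484/493 = -163917/40426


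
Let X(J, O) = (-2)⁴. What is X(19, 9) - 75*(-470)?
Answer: 35266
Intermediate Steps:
X(J, O) = 16
X(19, 9) - 75*(-470) = 16 - 75*(-470) = 16 + 35250 = 35266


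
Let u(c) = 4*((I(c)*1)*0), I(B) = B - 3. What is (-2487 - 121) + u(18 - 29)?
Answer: -2608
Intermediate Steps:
I(B) = -3 + B
u(c) = 0 (u(c) = 4*(((-3 + c)*1)*0) = 4*((-3 + c)*0) = 4*0 = 0)
(-2487 - 121) + u(18 - 29) = (-2487 - 121) + 0 = -2608 + 0 = -2608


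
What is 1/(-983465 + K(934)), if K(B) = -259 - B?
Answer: -1/984658 ≈ -1.0156e-6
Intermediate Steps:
1/(-983465 + K(934)) = 1/(-983465 + (-259 - 1*934)) = 1/(-983465 + (-259 - 934)) = 1/(-983465 - 1193) = 1/(-984658) = -1/984658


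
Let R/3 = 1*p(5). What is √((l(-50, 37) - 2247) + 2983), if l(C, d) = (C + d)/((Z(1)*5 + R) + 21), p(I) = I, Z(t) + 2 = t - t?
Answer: √2942/2 ≈ 27.120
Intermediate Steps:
Z(t) = -2 (Z(t) = -2 + (t - t) = -2 + 0 = -2)
R = 15 (R = 3*(1*5) = 3*5 = 15)
l(C, d) = C/26 + d/26 (l(C, d) = (C + d)/((-2*5 + 15) + 21) = (C + d)/((-10 + 15) + 21) = (C + d)/(5 + 21) = (C + d)/26 = (C + d)*(1/26) = C/26 + d/26)
√((l(-50, 37) - 2247) + 2983) = √((((1/26)*(-50) + (1/26)*37) - 2247) + 2983) = √(((-25/13 + 37/26) - 2247) + 2983) = √((-½ - 2247) + 2983) = √(-4495/2 + 2983) = √(1471/2) = √2942/2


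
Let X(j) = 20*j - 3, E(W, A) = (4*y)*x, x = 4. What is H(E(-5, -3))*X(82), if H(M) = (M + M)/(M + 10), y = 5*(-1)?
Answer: 26192/7 ≈ 3741.7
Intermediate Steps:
y = -5
E(W, A) = -80 (E(W, A) = (4*(-5))*4 = -20*4 = -80)
X(j) = -3 + 20*j
H(M) = 2*M/(10 + M) (H(M) = (2*M)/(10 + M) = 2*M/(10 + M))
H(E(-5, -3))*X(82) = (2*(-80)/(10 - 80))*(-3 + 20*82) = (2*(-80)/(-70))*(-3 + 1640) = (2*(-80)*(-1/70))*1637 = (16/7)*1637 = 26192/7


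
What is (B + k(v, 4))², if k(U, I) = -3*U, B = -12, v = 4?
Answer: 576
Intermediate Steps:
(B + k(v, 4))² = (-12 - 3*4)² = (-12 - 12)² = (-24)² = 576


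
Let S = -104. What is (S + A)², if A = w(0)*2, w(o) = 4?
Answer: 9216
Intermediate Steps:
A = 8 (A = 4*2 = 8)
(S + A)² = (-104 + 8)² = (-96)² = 9216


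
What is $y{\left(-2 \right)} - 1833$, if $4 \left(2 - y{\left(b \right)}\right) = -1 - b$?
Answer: $- \frac{7325}{4} \approx -1831.3$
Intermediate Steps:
$y{\left(b \right)} = \frac{9}{4} + \frac{b}{4}$ ($y{\left(b \right)} = 2 - \frac{-1 - b}{4} = 2 + \left(\frac{1}{4} + \frac{b}{4}\right) = \frac{9}{4} + \frac{b}{4}$)
$y{\left(-2 \right)} - 1833 = \left(\frac{9}{4} + \frac{1}{4} \left(-2\right)\right) - 1833 = \left(\frac{9}{4} - \frac{1}{2}\right) - 1833 = \frac{7}{4} - 1833 = - \frac{7325}{4}$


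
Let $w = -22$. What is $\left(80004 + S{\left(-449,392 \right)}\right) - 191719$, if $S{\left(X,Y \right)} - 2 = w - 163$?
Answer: $-111898$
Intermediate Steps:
$S{\left(X,Y \right)} = -183$ ($S{\left(X,Y \right)} = 2 - 185 = -183$)
$\left(80004 + S{\left(-449,392 \right)}\right) - 191719 = \left(80004 - 183\right) - 191719 = 79821 - 191719 = -111898$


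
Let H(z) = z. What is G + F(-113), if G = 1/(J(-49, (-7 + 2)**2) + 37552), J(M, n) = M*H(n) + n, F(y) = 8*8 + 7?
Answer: 2580993/36352 ≈ 71.000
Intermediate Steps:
F(y) = 71 (F(y) = 64 + 7 = 71)
J(M, n) = n + M*n (J(M, n) = M*n + n = n + M*n)
G = 1/36352 (G = 1/((-7 + 2)**2*(1 - 49) + 37552) = 1/((-5)**2*(-48) + 37552) = 1/(25*(-48) + 37552) = 1/(-1200 + 37552) = 1/36352 ≈ 2.7509e-5)
G + F(-113) = 1/36352 + 71 = 2580993/36352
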